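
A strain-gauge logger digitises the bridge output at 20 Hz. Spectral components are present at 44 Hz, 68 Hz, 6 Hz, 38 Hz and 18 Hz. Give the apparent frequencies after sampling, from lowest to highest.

fs/2 = 10 Hz.
44 Hz mod fs = 4 Hz.
4 Hz ≤ fs/2 = 10 Hz, appears at 4 Hz.
68 Hz mod fs = 8 Hz.
8 Hz ≤ fs/2 = 10 Hz, appears at 8 Hz.
6 Hz ≤ fs/2 = 10 Hz, passes unchanged.
38 Hz mod fs = 18 Hz.
18 Hz > fs/2 = 10 Hz, folds to fs − 18 Hz = 2 Hz.
18 Hz > fs/2 = 10 Hz, folds to fs − 18 Hz = 2 Hz.
Distinct values: {2 Hz, 4 Hz, 6 Hz, 8 Hz}.

2 Hz, 4 Hz, 6 Hz, 8 Hz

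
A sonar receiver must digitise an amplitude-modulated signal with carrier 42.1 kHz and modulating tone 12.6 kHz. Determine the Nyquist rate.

109.4 kHz

AM sidebands sit at fc ± fm = 29.5 kHz and 54.7 kHz.
Highest-frequency component: 54.7 kHz.
Nyquist rate = 2 × 54.7 kHz = 109.4 kHz.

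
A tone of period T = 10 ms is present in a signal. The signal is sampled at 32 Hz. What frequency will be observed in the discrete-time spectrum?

4 Hz

T = 10 ms → f = 1/T = 100 Hz.
100 Hz mod fs = 4 Hz.
4 Hz ≤ fs/2 = 16 Hz, appears at 4 Hz.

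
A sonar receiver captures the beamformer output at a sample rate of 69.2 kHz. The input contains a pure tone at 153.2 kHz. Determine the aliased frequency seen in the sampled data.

14.8 kHz

153.2 kHz mod fs = 14.8 kHz.
14.8 kHz ≤ fs/2 = 34.6 kHz, appears at 14.8 kHz.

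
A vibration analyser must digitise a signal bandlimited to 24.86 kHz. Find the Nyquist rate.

Nyquist rate = 2 × 24.86 kHz = 49.72 kHz.

49.72 kHz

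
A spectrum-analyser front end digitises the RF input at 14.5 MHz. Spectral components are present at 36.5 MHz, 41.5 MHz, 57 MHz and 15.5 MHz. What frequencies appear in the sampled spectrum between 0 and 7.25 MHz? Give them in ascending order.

1 MHz, 2 MHz, 7 MHz

fs/2 = 7.25 MHz.
36.5 MHz mod fs = 7.5 MHz.
7.5 MHz > fs/2 = 7.25 MHz, folds to fs − 7.5 MHz = 7 MHz.
41.5 MHz mod fs = 12.5 MHz.
12.5 MHz > fs/2 = 7.25 MHz, folds to fs − 12.5 MHz = 2 MHz.
57 MHz mod fs = 13.5 MHz.
13.5 MHz > fs/2 = 7.25 MHz, folds to fs − 13.5 MHz = 1 MHz.
15.5 MHz mod fs = 1 MHz.
1 MHz ≤ fs/2 = 7.25 MHz, appears at 1 MHz.
Distinct values: {1 MHz, 2 MHz, 7 MHz}.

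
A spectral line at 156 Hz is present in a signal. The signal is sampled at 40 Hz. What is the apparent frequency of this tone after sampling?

156 Hz mod fs = 36 Hz.
36 Hz > fs/2 = 20 Hz, folds to fs − 36 Hz = 4 Hz.

4 Hz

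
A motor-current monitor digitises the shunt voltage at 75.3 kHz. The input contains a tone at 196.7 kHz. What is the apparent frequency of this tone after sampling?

196.7 kHz mod fs = 46.1 kHz.
46.1 kHz > fs/2 = 37.65 kHz, folds to fs − 46.1 kHz = 29.2 kHz.

29.2 kHz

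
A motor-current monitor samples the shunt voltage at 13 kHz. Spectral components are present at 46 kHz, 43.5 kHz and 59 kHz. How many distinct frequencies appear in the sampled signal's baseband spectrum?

fs/2 = 6.5 kHz.
46 kHz mod fs = 7 kHz.
7 kHz > fs/2 = 6.5 kHz, folds to fs − 7 kHz = 6 kHz.
43.5 kHz mod fs = 4.5 kHz.
4.5 kHz ≤ fs/2 = 6.5 kHz, appears at 4.5 kHz.
59 kHz mod fs = 7 kHz.
7 kHz > fs/2 = 6.5 kHz, folds to fs − 7 kHz = 6 kHz.
Distinct values: {4.5 kHz, 6 kHz} → 2.

2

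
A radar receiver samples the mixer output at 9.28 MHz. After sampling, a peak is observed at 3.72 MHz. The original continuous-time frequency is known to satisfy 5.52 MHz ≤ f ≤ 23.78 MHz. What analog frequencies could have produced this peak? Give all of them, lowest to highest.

Frequencies that alias to 3.72 MHz are k·fs ± 3.72 MHz for integer k ≥ 0.
k=0: 3.72 MHz.
k=1: 5.56 MHz, 13 MHz.
k=2: 14.84 MHz, 22.28 MHz.
k=3: 24.12 MHz, 31.56 MHz.
Within [5.52 MHz, 23.78 MHz]: 5.56 MHz, 13 MHz, 14.84 MHz, 22.28 MHz.

5.56 MHz, 13 MHz, 14.84 MHz, 22.28 MHz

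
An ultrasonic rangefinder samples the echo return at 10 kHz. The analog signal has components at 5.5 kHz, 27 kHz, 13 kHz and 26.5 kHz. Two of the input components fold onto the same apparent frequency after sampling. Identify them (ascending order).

13 kHz, 27 kHz

fs/2 = 5 kHz.
5.5 kHz > fs/2 = 5 kHz, folds to fs − 5.5 kHz = 4.5 kHz.
27 kHz mod fs = 7 kHz.
7 kHz > fs/2 = 5 kHz, folds to fs − 7 kHz = 3 kHz.
13 kHz mod fs = 3 kHz.
3 kHz ≤ fs/2 = 5 kHz, appears at 3 kHz.
26.5 kHz mod fs = 6.5 kHz.
6.5 kHz > fs/2 = 5 kHz, folds to fs − 6.5 kHz = 3.5 kHz.
13 kHz and 27 kHz both map to 3 kHz.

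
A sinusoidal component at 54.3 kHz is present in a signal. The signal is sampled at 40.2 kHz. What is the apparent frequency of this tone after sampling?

14.1 kHz

54.3 kHz mod fs = 14.1 kHz.
14.1 kHz ≤ fs/2 = 20.1 kHz, appears at 14.1 kHz.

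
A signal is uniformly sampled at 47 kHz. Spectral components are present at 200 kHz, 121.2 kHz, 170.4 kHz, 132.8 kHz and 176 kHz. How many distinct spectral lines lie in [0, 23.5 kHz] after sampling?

fs/2 = 23.5 kHz.
200 kHz mod fs = 12 kHz.
12 kHz ≤ fs/2 = 23.5 kHz, appears at 12 kHz.
121.2 kHz mod fs = 27.2 kHz.
27.2 kHz > fs/2 = 23.5 kHz, folds to fs − 27.2 kHz = 19.8 kHz.
170.4 kHz mod fs = 29.4 kHz.
29.4 kHz > fs/2 = 23.5 kHz, folds to fs − 29.4 kHz = 17.6 kHz.
132.8 kHz mod fs = 38.8 kHz.
38.8 kHz > fs/2 = 23.5 kHz, folds to fs − 38.8 kHz = 8.2 kHz.
176 kHz mod fs = 35 kHz.
35 kHz > fs/2 = 23.5 kHz, folds to fs − 35 kHz = 12 kHz.
Distinct values: {8.2 kHz, 12 kHz, 17.6 kHz, 19.8 kHz} → 4.

4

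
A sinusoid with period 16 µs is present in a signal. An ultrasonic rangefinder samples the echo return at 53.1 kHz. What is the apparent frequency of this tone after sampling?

9.4 kHz

T = 16 µs → f = 1/T = 62.5 kHz.
62.5 kHz mod fs = 9.4 kHz.
9.4 kHz ≤ fs/2 = 26.55 kHz, appears at 9.4 kHz.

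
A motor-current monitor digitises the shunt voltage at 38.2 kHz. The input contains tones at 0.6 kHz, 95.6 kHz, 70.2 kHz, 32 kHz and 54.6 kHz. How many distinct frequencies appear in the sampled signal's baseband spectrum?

4

fs/2 = 19.1 kHz.
0.6 kHz ≤ fs/2 = 19.1 kHz, passes unchanged.
95.6 kHz mod fs = 19.2 kHz.
19.2 kHz > fs/2 = 19.1 kHz, folds to fs − 19.2 kHz = 19 kHz.
70.2 kHz mod fs = 32 kHz.
32 kHz > fs/2 = 19.1 kHz, folds to fs − 32 kHz = 6.2 kHz.
32 kHz > fs/2 = 19.1 kHz, folds to fs − 32 kHz = 6.2 kHz.
54.6 kHz mod fs = 16.4 kHz.
16.4 kHz ≤ fs/2 = 19.1 kHz, appears at 16.4 kHz.
Distinct values: {0.6 kHz, 6.2 kHz, 16.4 kHz, 19 kHz} → 4.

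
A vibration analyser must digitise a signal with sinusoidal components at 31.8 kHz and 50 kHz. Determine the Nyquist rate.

100 kHz

Highest-frequency component: 50 kHz.
Nyquist rate = 2 × 50 kHz = 100 kHz.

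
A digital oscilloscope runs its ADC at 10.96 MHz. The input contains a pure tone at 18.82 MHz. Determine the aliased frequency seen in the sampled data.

18.82 MHz mod fs = 7.86 MHz.
7.86 MHz > fs/2 = 5.48 MHz, folds to fs − 7.86 MHz = 3.1 MHz.

3.1 MHz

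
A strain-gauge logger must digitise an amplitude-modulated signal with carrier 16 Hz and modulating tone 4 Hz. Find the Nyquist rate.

AM sidebands sit at fc ± fm = 12 Hz and 20 Hz.
Highest-frequency component: 20 Hz.
Nyquist rate = 2 × 20 Hz = 40 Hz.

40 Hz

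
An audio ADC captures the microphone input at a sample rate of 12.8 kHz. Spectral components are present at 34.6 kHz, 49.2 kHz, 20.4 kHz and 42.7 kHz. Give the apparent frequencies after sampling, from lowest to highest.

fs/2 = 6.4 kHz.
34.6 kHz mod fs = 9 kHz.
9 kHz > fs/2 = 6.4 kHz, folds to fs − 9 kHz = 3.8 kHz.
49.2 kHz mod fs = 10.8 kHz.
10.8 kHz > fs/2 = 6.4 kHz, folds to fs − 10.8 kHz = 2 kHz.
20.4 kHz mod fs = 7.6 kHz.
7.6 kHz > fs/2 = 6.4 kHz, folds to fs − 7.6 kHz = 5.2 kHz.
42.7 kHz mod fs = 4.3 kHz.
4.3 kHz ≤ fs/2 = 6.4 kHz, appears at 4.3 kHz.
Distinct values: {2 kHz, 3.8 kHz, 4.3 kHz, 5.2 kHz}.

2 kHz, 3.8 kHz, 4.3 kHz, 5.2 kHz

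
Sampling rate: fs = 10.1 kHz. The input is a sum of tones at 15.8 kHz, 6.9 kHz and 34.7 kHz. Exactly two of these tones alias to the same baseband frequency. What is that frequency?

4.4 kHz

fs/2 = 5.05 kHz.
15.8 kHz mod fs = 5.7 kHz.
5.7 kHz > fs/2 = 5.05 kHz, folds to fs − 5.7 kHz = 4.4 kHz.
6.9 kHz > fs/2 = 5.05 kHz, folds to fs − 6.9 kHz = 3.2 kHz.
34.7 kHz mod fs = 4.4 kHz.
4.4 kHz ≤ fs/2 = 5.05 kHz, appears at 4.4 kHz.
15.8 kHz and 34.7 kHz both map to 4.4 kHz.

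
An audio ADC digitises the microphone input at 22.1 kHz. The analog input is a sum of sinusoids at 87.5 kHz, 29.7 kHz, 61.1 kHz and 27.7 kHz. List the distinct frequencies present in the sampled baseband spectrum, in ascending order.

fs/2 = 11.05 kHz.
87.5 kHz mod fs = 21.2 kHz.
21.2 kHz > fs/2 = 11.05 kHz, folds to fs − 21.2 kHz = 0.9 kHz.
29.7 kHz mod fs = 7.6 kHz.
7.6 kHz ≤ fs/2 = 11.05 kHz, appears at 7.6 kHz.
61.1 kHz mod fs = 16.9 kHz.
16.9 kHz > fs/2 = 11.05 kHz, folds to fs − 16.9 kHz = 5.2 kHz.
27.7 kHz mod fs = 5.6 kHz.
5.6 kHz ≤ fs/2 = 11.05 kHz, appears at 5.6 kHz.
Distinct values: {0.9 kHz, 5.2 kHz, 5.6 kHz, 7.6 kHz}.

0.9 kHz, 5.2 kHz, 5.6 kHz, 7.6 kHz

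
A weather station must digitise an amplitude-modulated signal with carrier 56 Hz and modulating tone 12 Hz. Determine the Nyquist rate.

136 Hz

AM sidebands sit at fc ± fm = 44 Hz and 68 Hz.
Highest-frequency component: 68 Hz.
Nyquist rate = 2 × 68 Hz = 136 Hz.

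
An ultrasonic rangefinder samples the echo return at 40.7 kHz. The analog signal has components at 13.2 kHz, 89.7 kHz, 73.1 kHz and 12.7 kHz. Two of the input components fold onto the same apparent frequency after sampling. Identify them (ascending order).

fs/2 = 20.35 kHz.
13.2 kHz ≤ fs/2 = 20.35 kHz, passes unchanged.
89.7 kHz mod fs = 8.3 kHz.
8.3 kHz ≤ fs/2 = 20.35 kHz, appears at 8.3 kHz.
73.1 kHz mod fs = 32.4 kHz.
32.4 kHz > fs/2 = 20.35 kHz, folds to fs − 32.4 kHz = 8.3 kHz.
12.7 kHz ≤ fs/2 = 20.35 kHz, passes unchanged.
73.1 kHz and 89.7 kHz both map to 8.3 kHz.

73.1 kHz, 89.7 kHz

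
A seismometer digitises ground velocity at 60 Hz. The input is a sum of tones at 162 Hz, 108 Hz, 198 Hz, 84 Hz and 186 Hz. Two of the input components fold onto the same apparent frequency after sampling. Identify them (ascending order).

162 Hz, 198 Hz

fs/2 = 30 Hz.
162 Hz mod fs = 42 Hz.
42 Hz > fs/2 = 30 Hz, folds to fs − 42 Hz = 18 Hz.
108 Hz mod fs = 48 Hz.
48 Hz > fs/2 = 30 Hz, folds to fs − 48 Hz = 12 Hz.
198 Hz mod fs = 18 Hz.
18 Hz ≤ fs/2 = 30 Hz, appears at 18 Hz.
84 Hz mod fs = 24 Hz.
24 Hz ≤ fs/2 = 30 Hz, appears at 24 Hz.
186 Hz mod fs = 6 Hz.
6 Hz ≤ fs/2 = 30 Hz, appears at 6 Hz.
162 Hz and 198 Hz both map to 18 Hz.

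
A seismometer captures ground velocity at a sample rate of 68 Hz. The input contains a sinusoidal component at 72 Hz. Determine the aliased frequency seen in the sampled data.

72 Hz mod fs = 4 Hz.
4 Hz ≤ fs/2 = 34 Hz, appears at 4 Hz.

4 Hz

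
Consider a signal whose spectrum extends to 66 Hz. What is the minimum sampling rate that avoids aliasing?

Nyquist rate = 2 × 66 Hz = 132 Hz.

132 Hz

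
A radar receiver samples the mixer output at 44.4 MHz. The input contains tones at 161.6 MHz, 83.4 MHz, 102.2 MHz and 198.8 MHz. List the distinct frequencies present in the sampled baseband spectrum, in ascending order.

fs/2 = 22.2 MHz.
161.6 MHz mod fs = 28.4 MHz.
28.4 MHz > fs/2 = 22.2 MHz, folds to fs − 28.4 MHz = 16 MHz.
83.4 MHz mod fs = 39 MHz.
39 MHz > fs/2 = 22.2 MHz, folds to fs − 39 MHz = 5.4 MHz.
102.2 MHz mod fs = 13.4 MHz.
13.4 MHz ≤ fs/2 = 22.2 MHz, appears at 13.4 MHz.
198.8 MHz mod fs = 21.2 MHz.
21.2 MHz ≤ fs/2 = 22.2 MHz, appears at 21.2 MHz.
Distinct values: {5.4 MHz, 13.4 MHz, 16 MHz, 21.2 MHz}.

5.4 MHz, 13.4 MHz, 16 MHz, 21.2 MHz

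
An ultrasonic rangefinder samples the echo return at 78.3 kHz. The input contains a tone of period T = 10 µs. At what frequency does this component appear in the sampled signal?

21.7 kHz

T = 10 µs → f = 1/T = 100 kHz.
100 kHz mod fs = 21.7 kHz.
21.7 kHz ≤ fs/2 = 39.15 kHz, appears at 21.7 kHz.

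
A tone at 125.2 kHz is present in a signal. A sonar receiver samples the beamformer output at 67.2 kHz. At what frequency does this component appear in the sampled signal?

125.2 kHz mod fs = 58 kHz.
58 kHz > fs/2 = 33.6 kHz, folds to fs − 58 kHz = 9.2 kHz.

9.2 kHz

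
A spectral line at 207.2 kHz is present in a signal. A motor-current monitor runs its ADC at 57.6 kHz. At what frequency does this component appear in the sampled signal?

207.2 kHz mod fs = 34.4 kHz.
34.4 kHz > fs/2 = 28.8 kHz, folds to fs − 34.4 kHz = 23.2 kHz.

23.2 kHz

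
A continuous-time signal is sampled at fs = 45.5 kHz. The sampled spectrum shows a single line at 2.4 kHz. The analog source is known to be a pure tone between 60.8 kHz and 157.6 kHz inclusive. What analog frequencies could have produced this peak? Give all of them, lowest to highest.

Frequencies that alias to 2.4 kHz are k·fs ± 2.4 kHz for integer k ≥ 0.
k=0: 2.4 kHz.
k=1: 43.1 kHz, 47.9 kHz.
k=2: 88.6 kHz, 93.4 kHz.
k=3: 134.1 kHz, 138.9 kHz.
k=4: 179.6 kHz, 184.4 kHz.
Within [60.8 kHz, 157.6 kHz]: 88.6 kHz, 93.4 kHz, 134.1 kHz, 138.9 kHz.

88.6 kHz, 93.4 kHz, 134.1 kHz, 138.9 kHz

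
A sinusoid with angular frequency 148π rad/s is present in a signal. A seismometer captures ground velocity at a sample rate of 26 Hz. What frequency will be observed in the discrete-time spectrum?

ω = 148π rad/s → f = ω/(2π) = 74 Hz.
74 Hz mod fs = 22 Hz.
22 Hz > fs/2 = 13 Hz, folds to fs − 22 Hz = 4 Hz.

4 Hz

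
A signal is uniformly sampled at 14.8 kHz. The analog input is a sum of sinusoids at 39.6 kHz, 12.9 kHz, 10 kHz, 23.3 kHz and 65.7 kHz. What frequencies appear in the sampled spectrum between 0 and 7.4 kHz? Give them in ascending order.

1.9 kHz, 4.8 kHz, 6.3 kHz, 6.5 kHz

fs/2 = 7.4 kHz.
39.6 kHz mod fs = 10 kHz.
10 kHz > fs/2 = 7.4 kHz, folds to fs − 10 kHz = 4.8 kHz.
12.9 kHz > fs/2 = 7.4 kHz, folds to fs − 12.9 kHz = 1.9 kHz.
10 kHz > fs/2 = 7.4 kHz, folds to fs − 10 kHz = 4.8 kHz.
23.3 kHz mod fs = 8.5 kHz.
8.5 kHz > fs/2 = 7.4 kHz, folds to fs − 8.5 kHz = 6.3 kHz.
65.7 kHz mod fs = 6.5 kHz.
6.5 kHz ≤ fs/2 = 7.4 kHz, appears at 6.5 kHz.
Distinct values: {1.9 kHz, 4.8 kHz, 6.3 kHz, 6.5 kHz}.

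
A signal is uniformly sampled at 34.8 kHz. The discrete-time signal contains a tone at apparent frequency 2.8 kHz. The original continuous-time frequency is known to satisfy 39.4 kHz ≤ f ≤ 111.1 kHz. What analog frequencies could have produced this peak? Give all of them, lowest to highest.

Frequencies that alias to 2.8 kHz are k·fs ± 2.8 kHz for integer k ≥ 0.
k=0: 2.8 kHz.
k=1: 32 kHz, 37.6 kHz.
k=2: 66.8 kHz, 72.4 kHz.
k=3: 101.6 kHz, 107.2 kHz.
k=4: 136.4 kHz, 142 kHz.
Within [39.4 kHz, 111.1 kHz]: 66.8 kHz, 72.4 kHz, 101.6 kHz, 107.2 kHz.

66.8 kHz, 72.4 kHz, 101.6 kHz, 107.2 kHz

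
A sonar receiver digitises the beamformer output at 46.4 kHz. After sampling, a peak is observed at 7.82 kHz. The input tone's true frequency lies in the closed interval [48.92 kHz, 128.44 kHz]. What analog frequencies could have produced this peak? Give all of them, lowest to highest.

Frequencies that alias to 7.82 kHz are k·fs ± 7.82 kHz for integer k ≥ 0.
k=0: 7.82 kHz.
k=1: 38.58 kHz, 54.22 kHz.
k=2: 84.98 kHz, 100.62 kHz.
k=3: 131.38 kHz, 147.02 kHz.
Within [48.92 kHz, 128.44 kHz]: 54.22 kHz, 84.98 kHz, 100.62 kHz.

54.22 kHz, 84.98 kHz, 100.62 kHz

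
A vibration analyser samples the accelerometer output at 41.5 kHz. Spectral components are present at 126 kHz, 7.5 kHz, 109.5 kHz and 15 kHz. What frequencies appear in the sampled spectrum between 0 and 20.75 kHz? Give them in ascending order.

fs/2 = 20.75 kHz.
126 kHz mod fs = 1.5 kHz.
1.5 kHz ≤ fs/2 = 20.75 kHz, appears at 1.5 kHz.
7.5 kHz ≤ fs/2 = 20.75 kHz, passes unchanged.
109.5 kHz mod fs = 26.5 kHz.
26.5 kHz > fs/2 = 20.75 kHz, folds to fs − 26.5 kHz = 15 kHz.
15 kHz ≤ fs/2 = 20.75 kHz, passes unchanged.
Distinct values: {1.5 kHz, 7.5 kHz, 15 kHz}.

1.5 kHz, 7.5 kHz, 15 kHz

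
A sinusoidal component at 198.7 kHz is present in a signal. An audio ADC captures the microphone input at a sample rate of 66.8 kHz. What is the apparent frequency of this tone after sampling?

198.7 kHz mod fs = 65.1 kHz.
65.1 kHz > fs/2 = 33.4 kHz, folds to fs − 65.1 kHz = 1.7 kHz.

1.7 kHz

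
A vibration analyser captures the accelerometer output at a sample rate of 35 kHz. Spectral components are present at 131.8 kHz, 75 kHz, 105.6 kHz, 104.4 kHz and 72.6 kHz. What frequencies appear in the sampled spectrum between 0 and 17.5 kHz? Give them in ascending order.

0.6 kHz, 2.6 kHz, 5 kHz, 8.2 kHz

fs/2 = 17.5 kHz.
131.8 kHz mod fs = 26.8 kHz.
26.8 kHz > fs/2 = 17.5 kHz, folds to fs − 26.8 kHz = 8.2 kHz.
75 kHz mod fs = 5 kHz.
5 kHz ≤ fs/2 = 17.5 kHz, appears at 5 kHz.
105.6 kHz mod fs = 0.6 kHz.
0.6 kHz ≤ fs/2 = 17.5 kHz, appears at 0.6 kHz.
104.4 kHz mod fs = 34.4 kHz.
34.4 kHz > fs/2 = 17.5 kHz, folds to fs − 34.4 kHz = 0.6 kHz.
72.6 kHz mod fs = 2.6 kHz.
2.6 kHz ≤ fs/2 = 17.5 kHz, appears at 2.6 kHz.
Distinct values: {0.6 kHz, 2.6 kHz, 5 kHz, 8.2 kHz}.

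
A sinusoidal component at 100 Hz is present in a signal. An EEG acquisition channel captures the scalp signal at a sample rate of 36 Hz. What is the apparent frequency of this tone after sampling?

8 Hz

100 Hz mod fs = 28 Hz.
28 Hz > fs/2 = 18 Hz, folds to fs − 28 Hz = 8 Hz.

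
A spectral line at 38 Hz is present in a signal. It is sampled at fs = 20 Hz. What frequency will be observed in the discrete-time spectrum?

38 Hz mod fs = 18 Hz.
18 Hz > fs/2 = 10 Hz, folds to fs − 18 Hz = 2 Hz.

2 Hz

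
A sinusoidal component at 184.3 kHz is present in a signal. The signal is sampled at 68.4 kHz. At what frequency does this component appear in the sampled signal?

184.3 kHz mod fs = 47.5 kHz.
47.5 kHz > fs/2 = 34.2 kHz, folds to fs − 47.5 kHz = 20.9 kHz.

20.9 kHz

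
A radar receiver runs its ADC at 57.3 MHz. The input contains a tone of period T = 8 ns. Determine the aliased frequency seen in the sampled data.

T = 8 ns → f = 1/T = 125 MHz.
125 MHz mod fs = 10.4 MHz.
10.4 MHz ≤ fs/2 = 28.65 MHz, appears at 10.4 MHz.

10.4 MHz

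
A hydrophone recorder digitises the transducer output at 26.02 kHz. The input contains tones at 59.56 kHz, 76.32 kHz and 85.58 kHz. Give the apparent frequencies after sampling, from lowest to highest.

fs/2 = 13.01 kHz.
59.56 kHz mod fs = 7.52 kHz.
7.52 kHz ≤ fs/2 = 13.01 kHz, appears at 7.52 kHz.
76.32 kHz mod fs = 24.28 kHz.
24.28 kHz > fs/2 = 13.01 kHz, folds to fs − 24.28 kHz = 1.74 kHz.
85.58 kHz mod fs = 7.52 kHz.
7.52 kHz ≤ fs/2 = 13.01 kHz, appears at 7.52 kHz.
Distinct values: {1.74 kHz, 7.52 kHz}.

1.74 kHz, 7.52 kHz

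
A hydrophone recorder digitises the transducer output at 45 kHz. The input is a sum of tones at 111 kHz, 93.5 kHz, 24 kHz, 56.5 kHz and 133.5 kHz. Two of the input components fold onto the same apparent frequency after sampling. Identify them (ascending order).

fs/2 = 22.5 kHz.
111 kHz mod fs = 21 kHz.
21 kHz ≤ fs/2 = 22.5 kHz, appears at 21 kHz.
93.5 kHz mod fs = 3.5 kHz.
3.5 kHz ≤ fs/2 = 22.5 kHz, appears at 3.5 kHz.
24 kHz > fs/2 = 22.5 kHz, folds to fs − 24 kHz = 21 kHz.
56.5 kHz mod fs = 11.5 kHz.
11.5 kHz ≤ fs/2 = 22.5 kHz, appears at 11.5 kHz.
133.5 kHz mod fs = 43.5 kHz.
43.5 kHz > fs/2 = 22.5 kHz, folds to fs − 43.5 kHz = 1.5 kHz.
24 kHz and 111 kHz both map to 21 kHz.

24 kHz, 111 kHz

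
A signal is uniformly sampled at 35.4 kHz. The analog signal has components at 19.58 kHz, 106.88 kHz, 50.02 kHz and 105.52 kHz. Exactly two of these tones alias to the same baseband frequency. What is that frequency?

fs/2 = 17.7 kHz.
19.58 kHz > fs/2 = 17.7 kHz, folds to fs − 19.58 kHz = 15.82 kHz.
106.88 kHz mod fs = 0.68 kHz.
0.68 kHz ≤ fs/2 = 17.7 kHz, appears at 0.68 kHz.
50.02 kHz mod fs = 14.62 kHz.
14.62 kHz ≤ fs/2 = 17.7 kHz, appears at 14.62 kHz.
105.52 kHz mod fs = 34.72 kHz.
34.72 kHz > fs/2 = 17.7 kHz, folds to fs − 34.72 kHz = 0.68 kHz.
105.52 kHz and 106.88 kHz both map to 0.68 kHz.

0.68 kHz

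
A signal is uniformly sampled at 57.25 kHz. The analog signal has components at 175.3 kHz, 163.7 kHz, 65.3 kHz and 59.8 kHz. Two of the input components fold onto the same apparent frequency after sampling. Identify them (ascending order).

65.3 kHz, 163.7 kHz

fs/2 = 28.625 kHz.
175.3 kHz mod fs = 3.55 kHz.
3.55 kHz ≤ fs/2 = 28.625 kHz, appears at 3.55 kHz.
163.7 kHz mod fs = 49.2 kHz.
49.2 kHz > fs/2 = 28.625 kHz, folds to fs − 49.2 kHz = 8.05 kHz.
65.3 kHz mod fs = 8.05 kHz.
8.05 kHz ≤ fs/2 = 28.625 kHz, appears at 8.05 kHz.
59.8 kHz mod fs = 2.55 kHz.
2.55 kHz ≤ fs/2 = 28.625 kHz, appears at 2.55 kHz.
65.3 kHz and 163.7 kHz both map to 8.05 kHz.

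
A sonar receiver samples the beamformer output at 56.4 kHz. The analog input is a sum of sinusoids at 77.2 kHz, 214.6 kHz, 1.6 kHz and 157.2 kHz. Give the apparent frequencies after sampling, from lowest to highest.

fs/2 = 28.2 kHz.
77.2 kHz mod fs = 20.8 kHz.
20.8 kHz ≤ fs/2 = 28.2 kHz, appears at 20.8 kHz.
214.6 kHz mod fs = 45.4 kHz.
45.4 kHz > fs/2 = 28.2 kHz, folds to fs − 45.4 kHz = 11 kHz.
1.6 kHz ≤ fs/2 = 28.2 kHz, passes unchanged.
157.2 kHz mod fs = 44.4 kHz.
44.4 kHz > fs/2 = 28.2 kHz, folds to fs − 44.4 kHz = 12 kHz.
Distinct values: {1.6 kHz, 11 kHz, 12 kHz, 20.8 kHz}.

1.6 kHz, 11 kHz, 12 kHz, 20.8 kHz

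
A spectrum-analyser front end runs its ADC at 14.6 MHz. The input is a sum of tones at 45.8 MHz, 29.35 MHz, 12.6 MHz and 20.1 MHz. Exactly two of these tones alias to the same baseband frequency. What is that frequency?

fs/2 = 7.3 MHz.
45.8 MHz mod fs = 2 MHz.
2 MHz ≤ fs/2 = 7.3 MHz, appears at 2 MHz.
29.35 MHz mod fs = 0.15 MHz.
0.15 MHz ≤ fs/2 = 7.3 MHz, appears at 0.15 MHz.
12.6 MHz > fs/2 = 7.3 MHz, folds to fs − 12.6 MHz = 2 MHz.
20.1 MHz mod fs = 5.5 MHz.
5.5 MHz ≤ fs/2 = 7.3 MHz, appears at 5.5 MHz.
12.6 MHz and 45.8 MHz both map to 2 MHz.

2 MHz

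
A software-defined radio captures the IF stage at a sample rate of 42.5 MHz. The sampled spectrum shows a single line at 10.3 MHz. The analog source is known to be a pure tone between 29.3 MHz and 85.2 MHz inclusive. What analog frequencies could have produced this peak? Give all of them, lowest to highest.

32.2 MHz, 52.8 MHz, 74.7 MHz

Frequencies that alias to 10.3 MHz are k·fs ± 10.3 MHz for integer k ≥ 0.
k=0: 10.3 MHz.
k=1: 32.2 MHz, 52.8 MHz.
k=2: 74.7 MHz, 95.3 MHz.
k=3: 117.2 MHz, 137.8 MHz.
Within [29.3 MHz, 85.2 MHz]: 32.2 MHz, 52.8 MHz, 74.7 MHz.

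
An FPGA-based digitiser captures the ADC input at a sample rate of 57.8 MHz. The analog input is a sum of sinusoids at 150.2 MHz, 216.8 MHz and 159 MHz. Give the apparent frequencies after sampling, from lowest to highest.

fs/2 = 28.9 MHz.
150.2 MHz mod fs = 34.6 MHz.
34.6 MHz > fs/2 = 28.9 MHz, folds to fs − 34.6 MHz = 23.2 MHz.
216.8 MHz mod fs = 43.4 MHz.
43.4 MHz > fs/2 = 28.9 MHz, folds to fs − 43.4 MHz = 14.4 MHz.
159 MHz mod fs = 43.4 MHz.
43.4 MHz > fs/2 = 28.9 MHz, folds to fs − 43.4 MHz = 14.4 MHz.
Distinct values: {14.4 MHz, 23.2 MHz}.

14.4 MHz, 23.2 MHz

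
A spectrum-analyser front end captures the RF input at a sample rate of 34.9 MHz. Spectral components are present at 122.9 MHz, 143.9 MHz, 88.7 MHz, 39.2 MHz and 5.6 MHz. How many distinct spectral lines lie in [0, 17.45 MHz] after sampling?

4

fs/2 = 17.45 MHz.
122.9 MHz mod fs = 18.2 MHz.
18.2 MHz > fs/2 = 17.45 MHz, folds to fs − 18.2 MHz = 16.7 MHz.
143.9 MHz mod fs = 4.3 MHz.
4.3 MHz ≤ fs/2 = 17.45 MHz, appears at 4.3 MHz.
88.7 MHz mod fs = 18.9 MHz.
18.9 MHz > fs/2 = 17.45 MHz, folds to fs − 18.9 MHz = 16 MHz.
39.2 MHz mod fs = 4.3 MHz.
4.3 MHz ≤ fs/2 = 17.45 MHz, appears at 4.3 MHz.
5.6 MHz ≤ fs/2 = 17.45 MHz, passes unchanged.
Distinct values: {4.3 MHz, 5.6 MHz, 16 MHz, 16.7 MHz} → 4.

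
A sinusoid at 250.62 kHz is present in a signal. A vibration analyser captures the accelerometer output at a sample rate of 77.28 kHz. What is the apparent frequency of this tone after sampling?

250.62 kHz mod fs = 18.78 kHz.
18.78 kHz ≤ fs/2 = 38.64 kHz, appears at 18.78 kHz.

18.78 kHz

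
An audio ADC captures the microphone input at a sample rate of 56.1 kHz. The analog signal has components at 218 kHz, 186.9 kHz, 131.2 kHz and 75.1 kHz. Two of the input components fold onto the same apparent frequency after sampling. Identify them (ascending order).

fs/2 = 28.05 kHz.
218 kHz mod fs = 49.7 kHz.
49.7 kHz > fs/2 = 28.05 kHz, folds to fs − 49.7 kHz = 6.4 kHz.
186.9 kHz mod fs = 18.6 kHz.
18.6 kHz ≤ fs/2 = 28.05 kHz, appears at 18.6 kHz.
131.2 kHz mod fs = 19 kHz.
19 kHz ≤ fs/2 = 28.05 kHz, appears at 19 kHz.
75.1 kHz mod fs = 19 kHz.
19 kHz ≤ fs/2 = 28.05 kHz, appears at 19 kHz.
75.1 kHz and 131.2 kHz both map to 19 kHz.

75.1 kHz, 131.2 kHz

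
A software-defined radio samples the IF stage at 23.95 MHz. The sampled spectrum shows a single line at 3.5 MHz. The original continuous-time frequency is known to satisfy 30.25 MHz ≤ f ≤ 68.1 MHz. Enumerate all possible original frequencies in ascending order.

Frequencies that alias to 3.5 MHz are k·fs ± 3.5 MHz for integer k ≥ 0.
k=0: 3.5 MHz.
k=1: 20.45 MHz, 27.45 MHz.
k=2: 44.4 MHz, 51.4 MHz.
k=3: 68.35 MHz, 75.35 MHz.
Within [30.25 MHz, 68.1 MHz]: 44.4 MHz, 51.4 MHz.

44.4 MHz, 51.4 MHz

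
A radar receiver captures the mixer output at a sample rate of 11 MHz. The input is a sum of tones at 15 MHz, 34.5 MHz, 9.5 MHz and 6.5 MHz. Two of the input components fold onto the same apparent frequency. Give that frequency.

fs/2 = 5.5 MHz.
15 MHz mod fs = 4 MHz.
4 MHz ≤ fs/2 = 5.5 MHz, appears at 4 MHz.
34.5 MHz mod fs = 1.5 MHz.
1.5 MHz ≤ fs/2 = 5.5 MHz, appears at 1.5 MHz.
9.5 MHz > fs/2 = 5.5 MHz, folds to fs − 9.5 MHz = 1.5 MHz.
6.5 MHz > fs/2 = 5.5 MHz, folds to fs − 6.5 MHz = 4.5 MHz.
9.5 MHz and 34.5 MHz both map to 1.5 MHz.

1.5 MHz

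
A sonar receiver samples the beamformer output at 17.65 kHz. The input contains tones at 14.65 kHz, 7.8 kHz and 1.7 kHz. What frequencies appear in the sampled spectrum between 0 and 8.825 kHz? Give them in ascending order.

fs/2 = 8.825 kHz.
14.65 kHz > fs/2 = 8.825 kHz, folds to fs − 14.65 kHz = 3 kHz.
7.8 kHz ≤ fs/2 = 8.825 kHz, passes unchanged.
1.7 kHz ≤ fs/2 = 8.825 kHz, passes unchanged.
Distinct values: {1.7 kHz, 3 kHz, 7.8 kHz}.

1.7 kHz, 3 kHz, 7.8 kHz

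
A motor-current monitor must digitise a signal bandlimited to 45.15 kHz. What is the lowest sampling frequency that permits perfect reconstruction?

Nyquist rate = 2 × 45.15 kHz = 90.3 kHz.

90.3 kHz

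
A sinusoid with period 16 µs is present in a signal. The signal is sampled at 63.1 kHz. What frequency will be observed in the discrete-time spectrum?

T = 16 µs → f = 1/T = 62.5 kHz.
62.5 kHz > fs/2 = 31.55 kHz, folds to fs − 62.5 kHz = 0.6 kHz.

0.6 kHz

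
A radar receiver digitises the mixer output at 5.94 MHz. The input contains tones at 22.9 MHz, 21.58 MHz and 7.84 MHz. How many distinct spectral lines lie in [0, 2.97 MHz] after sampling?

fs/2 = 2.97 MHz.
22.9 MHz mod fs = 5.08 MHz.
5.08 MHz > fs/2 = 2.97 MHz, folds to fs − 5.08 MHz = 0.86 MHz.
21.58 MHz mod fs = 3.76 MHz.
3.76 MHz > fs/2 = 2.97 MHz, folds to fs − 3.76 MHz = 2.18 MHz.
7.84 MHz mod fs = 1.9 MHz.
1.9 MHz ≤ fs/2 = 2.97 MHz, appears at 1.9 MHz.
Distinct values: {0.86 MHz, 1.9 MHz, 2.18 MHz} → 3.

3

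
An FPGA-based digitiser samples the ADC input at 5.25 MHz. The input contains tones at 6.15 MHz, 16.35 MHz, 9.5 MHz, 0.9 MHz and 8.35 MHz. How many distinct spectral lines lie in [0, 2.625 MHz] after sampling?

4

fs/2 = 2.625 MHz.
6.15 MHz mod fs = 0.9 MHz.
0.9 MHz ≤ fs/2 = 2.625 MHz, appears at 0.9 MHz.
16.35 MHz mod fs = 0.6 MHz.
0.6 MHz ≤ fs/2 = 2.625 MHz, appears at 0.6 MHz.
9.5 MHz mod fs = 4.25 MHz.
4.25 MHz > fs/2 = 2.625 MHz, folds to fs − 4.25 MHz = 1 MHz.
0.9 MHz ≤ fs/2 = 2.625 MHz, passes unchanged.
8.35 MHz mod fs = 3.1 MHz.
3.1 MHz > fs/2 = 2.625 MHz, folds to fs − 3.1 MHz = 2.15 MHz.
Distinct values: {0.6 MHz, 0.9 MHz, 1 MHz, 2.15 MHz} → 4.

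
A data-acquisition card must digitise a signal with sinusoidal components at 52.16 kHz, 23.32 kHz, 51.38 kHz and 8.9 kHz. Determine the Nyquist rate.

Highest-frequency component: 52.16 kHz.
Nyquist rate = 2 × 52.16 kHz = 104.32 kHz.

104.32 kHz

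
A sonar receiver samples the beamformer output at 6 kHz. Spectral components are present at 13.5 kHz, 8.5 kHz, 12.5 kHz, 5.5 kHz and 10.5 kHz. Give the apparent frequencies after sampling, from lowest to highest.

0.5 kHz, 1.5 kHz, 2.5 kHz

fs/2 = 3 kHz.
13.5 kHz mod fs = 1.5 kHz.
1.5 kHz ≤ fs/2 = 3 kHz, appears at 1.5 kHz.
8.5 kHz mod fs = 2.5 kHz.
2.5 kHz ≤ fs/2 = 3 kHz, appears at 2.5 kHz.
12.5 kHz mod fs = 0.5 kHz.
0.5 kHz ≤ fs/2 = 3 kHz, appears at 0.5 kHz.
5.5 kHz > fs/2 = 3 kHz, folds to fs − 5.5 kHz = 0.5 kHz.
10.5 kHz mod fs = 4.5 kHz.
4.5 kHz > fs/2 = 3 kHz, folds to fs − 4.5 kHz = 1.5 kHz.
Distinct values: {0.5 kHz, 1.5 kHz, 2.5 kHz}.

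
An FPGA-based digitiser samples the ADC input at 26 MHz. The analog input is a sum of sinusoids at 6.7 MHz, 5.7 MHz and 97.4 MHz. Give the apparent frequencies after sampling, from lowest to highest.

fs/2 = 13 MHz.
6.7 MHz ≤ fs/2 = 13 MHz, passes unchanged.
5.7 MHz ≤ fs/2 = 13 MHz, passes unchanged.
97.4 MHz mod fs = 19.4 MHz.
19.4 MHz > fs/2 = 13 MHz, folds to fs − 19.4 MHz = 6.6 MHz.
Distinct values: {5.7 MHz, 6.6 MHz, 6.7 MHz}.

5.7 MHz, 6.6 MHz, 6.7 MHz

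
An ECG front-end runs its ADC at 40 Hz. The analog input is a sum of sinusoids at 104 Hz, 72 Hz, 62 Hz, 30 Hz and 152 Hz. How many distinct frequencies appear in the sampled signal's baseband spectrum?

fs/2 = 20 Hz.
104 Hz mod fs = 24 Hz.
24 Hz > fs/2 = 20 Hz, folds to fs − 24 Hz = 16 Hz.
72 Hz mod fs = 32 Hz.
32 Hz > fs/2 = 20 Hz, folds to fs − 32 Hz = 8 Hz.
62 Hz mod fs = 22 Hz.
22 Hz > fs/2 = 20 Hz, folds to fs − 22 Hz = 18 Hz.
30 Hz > fs/2 = 20 Hz, folds to fs − 30 Hz = 10 Hz.
152 Hz mod fs = 32 Hz.
32 Hz > fs/2 = 20 Hz, folds to fs − 32 Hz = 8 Hz.
Distinct values: {8 Hz, 10 Hz, 16 Hz, 18 Hz} → 4.

4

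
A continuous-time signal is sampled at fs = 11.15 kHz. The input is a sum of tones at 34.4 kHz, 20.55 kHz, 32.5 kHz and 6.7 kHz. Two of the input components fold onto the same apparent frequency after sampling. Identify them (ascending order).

32.5 kHz, 34.4 kHz

fs/2 = 5.575 kHz.
34.4 kHz mod fs = 0.95 kHz.
0.95 kHz ≤ fs/2 = 5.575 kHz, appears at 0.95 kHz.
20.55 kHz mod fs = 9.4 kHz.
9.4 kHz > fs/2 = 5.575 kHz, folds to fs − 9.4 kHz = 1.75 kHz.
32.5 kHz mod fs = 10.2 kHz.
10.2 kHz > fs/2 = 5.575 kHz, folds to fs − 10.2 kHz = 0.95 kHz.
6.7 kHz > fs/2 = 5.575 kHz, folds to fs − 6.7 kHz = 4.45 kHz.
32.5 kHz and 34.4 kHz both map to 0.95 kHz.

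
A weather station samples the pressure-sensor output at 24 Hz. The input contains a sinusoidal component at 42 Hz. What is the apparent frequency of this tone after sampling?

6 Hz

42 Hz mod fs = 18 Hz.
18 Hz > fs/2 = 12 Hz, folds to fs − 18 Hz = 6 Hz.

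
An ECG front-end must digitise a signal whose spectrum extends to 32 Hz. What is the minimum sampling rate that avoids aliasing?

64 Hz

Nyquist rate = 2 × 32 Hz = 64 Hz.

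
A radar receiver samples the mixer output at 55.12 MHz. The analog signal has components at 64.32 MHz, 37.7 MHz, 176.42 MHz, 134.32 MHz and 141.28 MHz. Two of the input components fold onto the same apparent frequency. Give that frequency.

fs/2 = 27.56 MHz.
64.32 MHz mod fs = 9.2 MHz.
9.2 MHz ≤ fs/2 = 27.56 MHz, appears at 9.2 MHz.
37.7 MHz > fs/2 = 27.56 MHz, folds to fs − 37.7 MHz = 17.42 MHz.
176.42 MHz mod fs = 11.06 MHz.
11.06 MHz ≤ fs/2 = 27.56 MHz, appears at 11.06 MHz.
134.32 MHz mod fs = 24.08 MHz.
24.08 MHz ≤ fs/2 = 27.56 MHz, appears at 24.08 MHz.
141.28 MHz mod fs = 31.04 MHz.
31.04 MHz > fs/2 = 27.56 MHz, folds to fs − 31.04 MHz = 24.08 MHz.
134.32 MHz and 141.28 MHz both map to 24.08 MHz.

24.08 MHz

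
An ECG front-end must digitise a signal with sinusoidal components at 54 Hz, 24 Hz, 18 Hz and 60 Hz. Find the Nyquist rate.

Highest-frequency component: 60 Hz.
Nyquist rate = 2 × 60 Hz = 120 Hz.

120 Hz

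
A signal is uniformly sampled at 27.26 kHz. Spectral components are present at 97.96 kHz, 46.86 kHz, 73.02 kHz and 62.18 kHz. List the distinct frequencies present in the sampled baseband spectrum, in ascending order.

fs/2 = 13.63 kHz.
97.96 kHz mod fs = 16.18 kHz.
16.18 kHz > fs/2 = 13.63 kHz, folds to fs − 16.18 kHz = 11.08 kHz.
46.86 kHz mod fs = 19.6 kHz.
19.6 kHz > fs/2 = 13.63 kHz, folds to fs − 19.6 kHz = 7.66 kHz.
73.02 kHz mod fs = 18.5 kHz.
18.5 kHz > fs/2 = 13.63 kHz, folds to fs − 18.5 kHz = 8.76 kHz.
62.18 kHz mod fs = 7.66 kHz.
7.66 kHz ≤ fs/2 = 13.63 kHz, appears at 7.66 kHz.
Distinct values: {7.66 kHz, 8.76 kHz, 11.08 kHz}.

7.66 kHz, 8.76 kHz, 11.08 kHz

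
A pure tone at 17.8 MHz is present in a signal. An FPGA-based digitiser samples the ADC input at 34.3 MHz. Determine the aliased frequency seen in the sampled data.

16.5 MHz

17.8 MHz > fs/2 = 17.15 MHz, folds to fs − 17.8 MHz = 16.5 MHz.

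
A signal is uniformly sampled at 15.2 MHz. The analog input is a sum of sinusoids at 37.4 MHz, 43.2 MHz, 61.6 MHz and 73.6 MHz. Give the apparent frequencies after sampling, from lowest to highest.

fs/2 = 7.6 MHz.
37.4 MHz mod fs = 7 MHz.
7 MHz ≤ fs/2 = 7.6 MHz, appears at 7 MHz.
43.2 MHz mod fs = 12.8 MHz.
12.8 MHz > fs/2 = 7.6 MHz, folds to fs − 12.8 MHz = 2.4 MHz.
61.6 MHz mod fs = 0.8 MHz.
0.8 MHz ≤ fs/2 = 7.6 MHz, appears at 0.8 MHz.
73.6 MHz mod fs = 12.8 MHz.
12.8 MHz > fs/2 = 7.6 MHz, folds to fs − 12.8 MHz = 2.4 MHz.
Distinct values: {0.8 MHz, 2.4 MHz, 7 MHz}.

0.8 MHz, 2.4 MHz, 7 MHz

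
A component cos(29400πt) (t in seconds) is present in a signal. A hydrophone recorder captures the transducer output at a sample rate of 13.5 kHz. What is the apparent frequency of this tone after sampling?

1.2 kHz

ω = 29400π rad/s → f = ω/(2π) = 14700 Hz = 14.7 kHz.
14.7 kHz mod fs = 1.2 kHz.
1.2 kHz ≤ fs/2 = 6.75 kHz, appears at 1.2 kHz.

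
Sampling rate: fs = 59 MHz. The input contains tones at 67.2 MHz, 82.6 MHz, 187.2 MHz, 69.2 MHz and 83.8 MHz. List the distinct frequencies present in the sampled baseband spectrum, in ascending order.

8.2 MHz, 10.2 MHz, 23.6 MHz, 24.8 MHz

fs/2 = 29.5 MHz.
67.2 MHz mod fs = 8.2 MHz.
8.2 MHz ≤ fs/2 = 29.5 MHz, appears at 8.2 MHz.
82.6 MHz mod fs = 23.6 MHz.
23.6 MHz ≤ fs/2 = 29.5 MHz, appears at 23.6 MHz.
187.2 MHz mod fs = 10.2 MHz.
10.2 MHz ≤ fs/2 = 29.5 MHz, appears at 10.2 MHz.
69.2 MHz mod fs = 10.2 MHz.
10.2 MHz ≤ fs/2 = 29.5 MHz, appears at 10.2 MHz.
83.8 MHz mod fs = 24.8 MHz.
24.8 MHz ≤ fs/2 = 29.5 MHz, appears at 24.8 MHz.
Distinct values: {8.2 MHz, 10.2 MHz, 23.6 MHz, 24.8 MHz}.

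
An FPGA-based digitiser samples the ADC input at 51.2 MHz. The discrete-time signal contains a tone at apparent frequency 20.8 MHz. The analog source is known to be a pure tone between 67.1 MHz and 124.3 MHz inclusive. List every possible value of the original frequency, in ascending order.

Frequencies that alias to 20.8 MHz are k·fs ± 20.8 MHz for integer k ≥ 0.
k=0: 20.8 MHz.
k=1: 30.4 MHz, 72 MHz.
k=2: 81.6 MHz, 123.2 MHz.
k=3: 132.8 MHz, 174.4 MHz.
Within [67.1 MHz, 124.3 MHz]: 72 MHz, 81.6 MHz, 123.2 MHz.

72 MHz, 81.6 MHz, 123.2 MHz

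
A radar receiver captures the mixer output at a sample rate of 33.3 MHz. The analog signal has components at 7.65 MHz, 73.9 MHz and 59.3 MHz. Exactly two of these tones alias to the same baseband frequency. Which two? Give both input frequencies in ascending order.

59.3 MHz, 73.9 MHz

fs/2 = 16.65 MHz.
7.65 MHz ≤ fs/2 = 16.65 MHz, passes unchanged.
73.9 MHz mod fs = 7.3 MHz.
7.3 MHz ≤ fs/2 = 16.65 MHz, appears at 7.3 MHz.
59.3 MHz mod fs = 26 MHz.
26 MHz > fs/2 = 16.65 MHz, folds to fs − 26 MHz = 7.3 MHz.
59.3 MHz and 73.9 MHz both map to 7.3 MHz.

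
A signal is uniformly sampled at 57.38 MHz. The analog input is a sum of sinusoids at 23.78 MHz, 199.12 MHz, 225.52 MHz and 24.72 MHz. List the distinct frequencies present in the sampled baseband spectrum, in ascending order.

4 MHz, 23.78 MHz, 24.72 MHz, 26.98 MHz

fs/2 = 28.69 MHz.
23.78 MHz ≤ fs/2 = 28.69 MHz, passes unchanged.
199.12 MHz mod fs = 26.98 MHz.
26.98 MHz ≤ fs/2 = 28.69 MHz, appears at 26.98 MHz.
225.52 MHz mod fs = 53.38 MHz.
53.38 MHz > fs/2 = 28.69 MHz, folds to fs − 53.38 MHz = 4 MHz.
24.72 MHz ≤ fs/2 = 28.69 MHz, passes unchanged.
Distinct values: {4 MHz, 23.78 MHz, 24.72 MHz, 26.98 MHz}.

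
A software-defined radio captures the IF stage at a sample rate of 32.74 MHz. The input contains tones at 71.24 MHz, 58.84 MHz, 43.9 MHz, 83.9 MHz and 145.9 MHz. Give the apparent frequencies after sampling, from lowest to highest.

fs/2 = 16.37 MHz.
71.24 MHz mod fs = 5.76 MHz.
5.76 MHz ≤ fs/2 = 16.37 MHz, appears at 5.76 MHz.
58.84 MHz mod fs = 26.1 MHz.
26.1 MHz > fs/2 = 16.37 MHz, folds to fs − 26.1 MHz = 6.64 MHz.
43.9 MHz mod fs = 11.16 MHz.
11.16 MHz ≤ fs/2 = 16.37 MHz, appears at 11.16 MHz.
83.9 MHz mod fs = 18.42 MHz.
18.42 MHz > fs/2 = 16.37 MHz, folds to fs − 18.42 MHz = 14.32 MHz.
145.9 MHz mod fs = 14.94 MHz.
14.94 MHz ≤ fs/2 = 16.37 MHz, appears at 14.94 MHz.
Distinct values: {5.76 MHz, 6.64 MHz, 11.16 MHz, 14.32 MHz, 14.94 MHz}.

5.76 MHz, 6.64 MHz, 11.16 MHz, 14.32 MHz, 14.94 MHz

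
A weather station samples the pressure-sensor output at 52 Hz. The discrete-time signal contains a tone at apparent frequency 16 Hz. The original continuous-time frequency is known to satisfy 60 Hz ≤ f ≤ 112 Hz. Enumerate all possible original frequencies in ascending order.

68 Hz, 88 Hz

Frequencies that alias to 16 Hz are k·fs ± 16 Hz for integer k ≥ 0.
k=0: 16 Hz.
k=1: 36 Hz, 68 Hz.
k=2: 88 Hz, 120 Hz.
k=3: 140 Hz, 172 Hz.
Within [60 Hz, 112 Hz]: 68 Hz, 88 Hz.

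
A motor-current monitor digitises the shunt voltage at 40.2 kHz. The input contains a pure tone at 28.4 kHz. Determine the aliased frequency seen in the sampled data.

28.4 kHz > fs/2 = 20.1 kHz, folds to fs − 28.4 kHz = 11.8 kHz.

11.8 kHz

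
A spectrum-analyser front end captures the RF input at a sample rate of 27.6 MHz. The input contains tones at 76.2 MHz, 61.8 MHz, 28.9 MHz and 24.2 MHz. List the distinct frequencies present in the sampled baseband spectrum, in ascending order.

1.3 MHz, 3.4 MHz, 6.6 MHz

fs/2 = 13.8 MHz.
76.2 MHz mod fs = 21 MHz.
21 MHz > fs/2 = 13.8 MHz, folds to fs − 21 MHz = 6.6 MHz.
61.8 MHz mod fs = 6.6 MHz.
6.6 MHz ≤ fs/2 = 13.8 MHz, appears at 6.6 MHz.
28.9 MHz mod fs = 1.3 MHz.
1.3 MHz ≤ fs/2 = 13.8 MHz, appears at 1.3 MHz.
24.2 MHz > fs/2 = 13.8 MHz, folds to fs − 24.2 MHz = 3.4 MHz.
Distinct values: {1.3 MHz, 3.4 MHz, 6.6 MHz}.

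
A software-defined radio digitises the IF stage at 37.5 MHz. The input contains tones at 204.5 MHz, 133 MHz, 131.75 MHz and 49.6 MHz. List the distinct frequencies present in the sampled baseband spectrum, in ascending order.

fs/2 = 18.75 MHz.
204.5 MHz mod fs = 17 MHz.
17 MHz ≤ fs/2 = 18.75 MHz, appears at 17 MHz.
133 MHz mod fs = 20.5 MHz.
20.5 MHz > fs/2 = 18.75 MHz, folds to fs − 20.5 MHz = 17 MHz.
131.75 MHz mod fs = 19.25 MHz.
19.25 MHz > fs/2 = 18.75 MHz, folds to fs − 19.25 MHz = 18.25 MHz.
49.6 MHz mod fs = 12.1 MHz.
12.1 MHz ≤ fs/2 = 18.75 MHz, appears at 12.1 MHz.
Distinct values: {12.1 MHz, 17 MHz, 18.25 MHz}.

12.1 MHz, 17 MHz, 18.25 MHz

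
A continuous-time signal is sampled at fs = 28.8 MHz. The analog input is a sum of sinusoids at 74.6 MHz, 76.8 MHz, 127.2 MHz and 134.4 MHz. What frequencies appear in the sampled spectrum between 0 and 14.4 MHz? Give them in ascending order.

9.6 MHz, 11.8 MHz, 12 MHz

fs/2 = 14.4 MHz.
74.6 MHz mod fs = 17 MHz.
17 MHz > fs/2 = 14.4 MHz, folds to fs − 17 MHz = 11.8 MHz.
76.8 MHz mod fs = 19.2 MHz.
19.2 MHz > fs/2 = 14.4 MHz, folds to fs − 19.2 MHz = 9.6 MHz.
127.2 MHz mod fs = 12 MHz.
12 MHz ≤ fs/2 = 14.4 MHz, appears at 12 MHz.
134.4 MHz mod fs = 19.2 MHz.
19.2 MHz > fs/2 = 14.4 MHz, folds to fs − 19.2 MHz = 9.6 MHz.
Distinct values: {9.6 MHz, 11.8 MHz, 12 MHz}.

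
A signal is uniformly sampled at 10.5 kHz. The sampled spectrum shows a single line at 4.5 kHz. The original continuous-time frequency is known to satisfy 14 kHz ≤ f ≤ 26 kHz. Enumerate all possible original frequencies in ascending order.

15 kHz, 16.5 kHz, 25.5 kHz

Frequencies that alias to 4.5 kHz are k·fs ± 4.5 kHz for integer k ≥ 0.
k=0: 4.5 kHz.
k=1: 6 kHz, 15 kHz.
k=2: 16.5 kHz, 25.5 kHz.
k=3: 27 kHz, 36 kHz.
Within [14 kHz, 26 kHz]: 15 kHz, 16.5 kHz, 25.5 kHz.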